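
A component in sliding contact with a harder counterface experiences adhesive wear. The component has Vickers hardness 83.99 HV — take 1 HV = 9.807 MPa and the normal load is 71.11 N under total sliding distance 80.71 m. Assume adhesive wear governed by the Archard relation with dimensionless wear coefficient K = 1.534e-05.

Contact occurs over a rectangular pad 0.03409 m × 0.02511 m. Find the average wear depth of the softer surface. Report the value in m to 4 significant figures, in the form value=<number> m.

Intermediates appear rounded; the computation holds full precision. Rounded once at the end, at 4 significant figures.
Convert: Hardness H = 83.99 HV × 9.807 MPa/HV = 823.7 MPa = 8.237e+08 Pa.
Convert: Contact area A = 0.03409 m × 0.02511 m = 8.560e-04 m².
In SI base units, W = 71.11 N, H = 8.237e+08 Pa, K = 1.534e-05.
By Archard's law, V = K·W·L/H = 1.534e-05 · 71.11 · 80.71 / 8.237e+08 = 1.069e-10 m³.
Average depth h = V/A = 1.069e-10 / 8.560e-04 = 1.249e-07 m.

value=1.249e-07 m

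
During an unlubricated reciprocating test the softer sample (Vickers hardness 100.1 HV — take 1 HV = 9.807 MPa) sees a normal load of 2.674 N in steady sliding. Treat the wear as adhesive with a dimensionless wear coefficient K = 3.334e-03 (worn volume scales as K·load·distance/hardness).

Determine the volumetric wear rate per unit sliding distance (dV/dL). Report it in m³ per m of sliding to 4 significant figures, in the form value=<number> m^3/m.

value=9.081e-12 m^3/m

Each operation maintains full float precision, and displayed values are rounded; a single final rounding, at four significant figures.
Convert: Hardness H = 100.1 HV × 9.807 MPa/HV = 981.7 MPa = 9.817e+08 Pa.
In SI base units, W = 2.674 N, H = 9.817e+08 Pa, K = 3.334e-03.
Sliding wear rate dV/dL = K·W/H, per unit distance: 3.334e-03 · 2.674 / 9.817e+08 = 9.081e-12 m³/m.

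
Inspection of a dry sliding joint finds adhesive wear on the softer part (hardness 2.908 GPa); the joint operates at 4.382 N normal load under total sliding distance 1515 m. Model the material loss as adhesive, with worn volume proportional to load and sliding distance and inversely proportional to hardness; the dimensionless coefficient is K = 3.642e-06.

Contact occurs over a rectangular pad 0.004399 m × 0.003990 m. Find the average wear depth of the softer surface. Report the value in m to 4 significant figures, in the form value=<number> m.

All working math holds full precision, and intermediates are displayed rounded; rounded once at the end: four significant figures.
Hardness H = 2.908 GPa = 2.908e+09 Pa.
Contact area A = 0.004399 m × 0.003990 m = 1.755e-05 m².
Collected in SI base units: W = 4.382 N, H = 2.908e+09 Pa, K = 3.642e-06.
Volume removed: V = K·W·L/H = 3.642e-06 · 4.382 · 1515 / 2.908e+09 = 8.314e-12 m³.
Mean depth h = V/A = 8.314e-12 / 1.755e-05 = 4.737e-07 m.

value=4.737e-07 m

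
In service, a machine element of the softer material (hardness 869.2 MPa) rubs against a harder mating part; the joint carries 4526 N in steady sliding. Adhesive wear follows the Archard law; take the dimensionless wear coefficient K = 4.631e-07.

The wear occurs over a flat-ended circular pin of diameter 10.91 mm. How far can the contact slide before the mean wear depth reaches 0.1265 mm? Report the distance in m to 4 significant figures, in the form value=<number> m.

value=4904 m

The algebra keeps exact precision, and quoted intermediates are rounded. Rounded once at the end to four significant figures.
Hardness H = 869.2 MPa = 8.692e+08 Pa.
Pin diameter d = 10.91 mm = 0.01091 m. Contact area A = π·d²/4 = π·(0.01091 m)²/4 = 9.348e-05 m².
Depth limit h_lim = 0.1265 mm = 1.265e-04 m.
Expressed in SI base units: W = 4526 N, H = 8.692e+08 Pa, K = 4.631e-07.
At the depth limit, V_lim = h_lim·A = 1.265e-04 · 9.348e-05 = 1.183e-08 m³.
Thus life L = V_lim·H/(K·W) = 1.183e-08 · 8.692e+08 / (4.631e-07 · 4526) = 4904 m.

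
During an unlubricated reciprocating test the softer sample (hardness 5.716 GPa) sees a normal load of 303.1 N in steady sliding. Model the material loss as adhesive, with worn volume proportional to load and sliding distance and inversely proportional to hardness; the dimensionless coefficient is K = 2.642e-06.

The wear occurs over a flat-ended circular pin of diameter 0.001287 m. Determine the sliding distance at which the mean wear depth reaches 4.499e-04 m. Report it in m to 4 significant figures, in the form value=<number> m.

Every step runs at full float precision — intermediates are shown rounded; a lone final rounding to four significant figures.
Convert: Hardness H = 5.716 GPa = 5.716e+09 Pa.
Convert: Contact area A = π·d²/4 = π·(0.001287 m)²/4 = 1.301e-06 m².
Working in SI base units: W = 303.1 N, H = 5.716e+09 Pa, K = 2.642e-06.
Permissible volume V_lim = h_lim·A = 4.499e-04 · 1.301e-06 = 5.853e-10 m³.
Sliding life L = V_lim·H/(K·W) = 5.853e-10 · 5.716e+09 / (2.642e-06 · 303.1) = 4178 m.

value=4178 m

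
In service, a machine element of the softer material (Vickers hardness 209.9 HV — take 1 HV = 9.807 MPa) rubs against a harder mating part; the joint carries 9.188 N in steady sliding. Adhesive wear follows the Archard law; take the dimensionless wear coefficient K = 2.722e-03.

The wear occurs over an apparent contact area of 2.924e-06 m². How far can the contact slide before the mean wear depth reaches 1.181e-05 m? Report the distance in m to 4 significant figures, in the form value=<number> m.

value=2.842 m

Quoted intermediates are rounded. All arithmetic holds full float precision — rounded once at the end: four significant digits.
Hardness H = 209.9 HV × 9.807 MPa/HV = 2058 MPa = 2.058e+09 Pa.
Expressed in SI base units: W = 9.188 N, H = 2.058e+09 Pa, K = 2.722e-03.
Allowed volume V_lim = h_lim·A = 1.181e-05 · 2.924e-06 = 3.453e-11 m³.
Sliding life L = V_lim·H/(K·W) = 3.453e-11 · 2.058e+09 / (2.722e-03 · 9.188) = 2.842 m.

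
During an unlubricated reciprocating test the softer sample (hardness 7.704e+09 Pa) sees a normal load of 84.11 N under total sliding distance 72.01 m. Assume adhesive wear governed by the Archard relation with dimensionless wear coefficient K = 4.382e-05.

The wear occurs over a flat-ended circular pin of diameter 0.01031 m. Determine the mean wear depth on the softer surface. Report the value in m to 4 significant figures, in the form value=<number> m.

The algebra keeps full float precision. Displayed values are rounded. Rounded just once, at four significant digits.
Convert: Contact area A = π·d²/4 = π·(0.01031 m)²/4 = 8.348e-05 m².
In SI base units, W = 84.11 N, H = 7.704e+09 Pa, K = 4.382e-05.
Archard relation: V = K·W·L/H = 4.382e-05 · 84.11 · 72.01 / 7.704e+09 = 3.445e-11 m³.
Wear depth h = V/A = 3.445e-11 / 8.348e-05 = 4.127e-07 m.

value=4.127e-07 m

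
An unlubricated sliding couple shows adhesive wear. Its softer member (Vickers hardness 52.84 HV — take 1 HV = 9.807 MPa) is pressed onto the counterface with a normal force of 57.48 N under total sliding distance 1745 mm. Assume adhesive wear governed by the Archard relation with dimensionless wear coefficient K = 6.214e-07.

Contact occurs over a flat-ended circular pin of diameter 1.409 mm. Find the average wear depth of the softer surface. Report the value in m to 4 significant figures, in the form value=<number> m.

value=7.714e-08 m

Intermediates are displayed rounded — every step holds exact precision — rounded just once, at 4 significant digits.
Distance covered L = 1745 mm = 1.745 m.
Hardness H = 52.84 HV × 9.807 MPa/HV = 518.2 MPa = 5.182e+08 Pa.
Pin diameter d = 1.409 mm = 0.001409 m. Contact area A = π·d²/4 = π·(0.001409 m)²/4 = 1.559e-06 m².
In SI base units: W = 57.48 N, H = 5.182e+08 Pa, K = 6.214e-07.
Worn volume V = K·W·L/H = 6.214e-07 · 57.48 · 1.745 / 5.182e+08 = 1.203e-13 m³.
Mean wear depth h = V/A = 1.203e-13 / 1.559e-06 = 7.714e-08 m.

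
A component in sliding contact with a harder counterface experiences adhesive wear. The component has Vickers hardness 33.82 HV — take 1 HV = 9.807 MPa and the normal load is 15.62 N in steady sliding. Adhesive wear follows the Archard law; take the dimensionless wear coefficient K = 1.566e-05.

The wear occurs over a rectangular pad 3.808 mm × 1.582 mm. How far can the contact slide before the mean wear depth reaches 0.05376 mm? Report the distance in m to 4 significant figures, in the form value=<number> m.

The intermediates are shown rounded, and every step holds exact precision; a lone final rounding: 4 significant figures.
Hardness H = 33.82 HV × 9.807 MPa/HV = 331.7 MPa = 3.317e+08 Pa.
Pad sides 3.808 mm × 1.582 mm = 0.003808 m × 0.001582 m. Contact area A = 0.003808 m × 0.001582 m = 6.024e-06 m².
Depth limit h_lim = 0.05376 mm = 5.376e-05 m.
SI base units throughout: W = 15.62 N, H = 3.317e+08 Pa, K = 1.566e-05.
Wearable volume V_lim = h_lim·A = 5.376e-05 · 6.024e-06 = 3.239e-10 m³.
So the life L = V_lim·H/(K·W) = 3.239e-10 · 3.317e+08 / (1.566e-05 · 15.62) = 439.1 m.

value=439.1 m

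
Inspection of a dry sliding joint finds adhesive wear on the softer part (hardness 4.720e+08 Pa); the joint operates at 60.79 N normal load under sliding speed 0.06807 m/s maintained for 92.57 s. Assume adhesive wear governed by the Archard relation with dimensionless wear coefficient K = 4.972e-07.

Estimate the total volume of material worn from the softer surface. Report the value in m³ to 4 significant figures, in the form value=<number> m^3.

The intermediates are displayed rounded, and the algebra carries exact precision. Rounded just once to four significant figures.
Distance covered L = v·t = 0.06807 m/s × 92.57 s = 6.301 m.
Expressed in SI base units: W = 60.79 N, H = 4.720e+08 Pa, K = 4.972e-07.
By Archard's law, V = K·W·L/H = 4.972e-07 · 60.79 · 6.301 / 4.720e+08 = 4.035e-13 m³.

value=4.035e-13 m^3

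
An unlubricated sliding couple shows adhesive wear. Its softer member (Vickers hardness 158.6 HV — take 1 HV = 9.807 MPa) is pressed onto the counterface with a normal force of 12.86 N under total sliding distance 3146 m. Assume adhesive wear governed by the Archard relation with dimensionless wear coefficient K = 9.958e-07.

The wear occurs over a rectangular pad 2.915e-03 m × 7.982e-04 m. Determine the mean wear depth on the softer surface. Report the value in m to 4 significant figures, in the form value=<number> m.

All arithmetic maintains full precision — intermediate values are displayed rounded, and one final rounding, at 4 significant figures.
Hardness H = 158.6 HV × 9.807 MPa/HV = 1555 MPa = 1.555e+09 Pa.
Contact area A = 2.915e-03 m × 7.982e-04 m = 2.327e-06 m².
Restated in SI base units: W = 12.86 N, H = 1.555e+09 Pa, K = 9.958e-07.
The Archard volume V = K·W·L/H = 9.958e-07 · 12.86 · 3146 / 1.555e+09 = 2.590e-11 m³.
Wear depth h = V/A = 2.590e-11 / 2.327e-06 = 1.113e-05 m.

value=1.113e-05 m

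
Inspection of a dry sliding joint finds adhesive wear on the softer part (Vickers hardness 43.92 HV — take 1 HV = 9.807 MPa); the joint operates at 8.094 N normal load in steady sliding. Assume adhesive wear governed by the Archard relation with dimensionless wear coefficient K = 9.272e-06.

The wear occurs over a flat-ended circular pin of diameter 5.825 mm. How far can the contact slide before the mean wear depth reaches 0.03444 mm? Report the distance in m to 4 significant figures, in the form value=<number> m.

value=5268 m

Displayed values are rounded — each operation carries full float precision. Rounded once at the end, at four significant figures.
Convert: Hardness H = 43.92 HV × 9.807 MPa/HV = 430.7 MPa = 4.307e+08 Pa.
Convert: Pin diameter d = 5.825 mm = 0.005825 m. Contact area A = π·d²/4 = π·(0.005825 m)²/4 = 2.665e-05 m².
Convert: Depth limit h_lim = 0.03444 mm = 3.444e-05 m.
Working in SI base units: W = 8.094 N, H = 4.307e+08 Pa, K = 9.272e-06.
Permissible volume V_lim = h_lim·A = 3.444e-05 · 2.665e-05 = 9.178e-10 m³.
Life L = V_lim·H/(K·W) = 9.178e-10 · 4.307e+08 / (9.272e-06 · 8.094) = 5268 m.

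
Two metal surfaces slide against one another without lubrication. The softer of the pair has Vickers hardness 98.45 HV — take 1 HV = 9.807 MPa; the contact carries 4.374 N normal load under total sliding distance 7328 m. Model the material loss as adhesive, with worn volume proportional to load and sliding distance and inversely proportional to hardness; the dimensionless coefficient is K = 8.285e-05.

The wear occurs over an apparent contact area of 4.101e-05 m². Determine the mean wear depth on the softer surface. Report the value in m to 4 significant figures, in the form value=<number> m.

The computation maintains full float precision. The intermediates are displayed rounded, and rounded once at the end to four significant digits.
Convert: Hardness H = 98.45 HV × 9.807 MPa/HV = 965.5 MPa = 9.655e+08 Pa.
Collected in SI base units: W = 4.374 N, H = 9.655e+08 Pa, K = 8.285e-05.
Archard volume V = K·W·L/H = 8.285e-05 · 4.374 · 7328 / 9.655e+08 = 2.750e-09 m³.
Mean wear depth h = V/A = 2.750e-09 / 4.101e-05 = 6.707e-05 m.

value=6.707e-05 m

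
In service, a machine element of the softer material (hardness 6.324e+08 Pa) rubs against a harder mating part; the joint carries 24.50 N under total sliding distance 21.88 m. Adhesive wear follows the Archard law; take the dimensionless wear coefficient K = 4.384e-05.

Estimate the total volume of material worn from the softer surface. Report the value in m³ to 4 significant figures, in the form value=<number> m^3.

value=3.716e-11 m^3

Intermediates appear rounded, and all arithmetic keeps full float precision. Rounded once at the end: 4 significant digits.
Collected in SI base units: W = 24.50 N, H = 6.324e+08 Pa, K = 4.384e-05.
Apply Archard: V = K·W·L/H = 4.384e-05 · 24.50 · 21.88 / 6.324e+08 = 3.716e-11 m³.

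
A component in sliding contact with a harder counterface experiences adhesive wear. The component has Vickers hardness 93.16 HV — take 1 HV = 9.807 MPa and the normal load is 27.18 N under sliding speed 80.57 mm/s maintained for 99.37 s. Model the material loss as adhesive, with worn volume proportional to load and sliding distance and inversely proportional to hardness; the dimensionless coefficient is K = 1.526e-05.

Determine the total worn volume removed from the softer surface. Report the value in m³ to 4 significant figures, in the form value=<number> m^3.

The intermediates are printed rounded — all working math keeps full float precision — rounded just once to 4 significant digits.
Sliding speed v = 80.57 mm/s = 0.08057 m/s. The distance L = v·t = 0.08057 m/s × 99.37 s = 8.006 m.
Hardness H = 93.16 HV × 9.807 MPa/HV = 913.6 MPa = 9.136e+08 Pa.
Expressed in SI base units: W = 27.18 N, H = 9.136e+08 Pa, K = 1.526e-05.
Apply Archard: V = K·W·L/H = 1.526e-05 · 27.18 · 8.006 / 9.136e+08 = 3.635e-12 m³.

value=3.635e-12 m^3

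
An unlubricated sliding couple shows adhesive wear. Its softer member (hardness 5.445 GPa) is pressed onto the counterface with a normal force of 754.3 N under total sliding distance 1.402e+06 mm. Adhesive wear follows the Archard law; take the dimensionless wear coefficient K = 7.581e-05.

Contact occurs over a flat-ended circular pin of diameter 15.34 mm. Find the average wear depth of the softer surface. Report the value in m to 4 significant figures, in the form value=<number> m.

value=7.967e-05 m

All working math keeps full float precision; the intermediates are displayed rounded. Rounded just once to 4 significant digits.
Convert: Sliding distance L = 1.402e+06 mm = 1402 m.
Convert: Hardness H = 5.445 GPa = 5.445e+09 Pa.
Convert: Pin diameter d = 15.34 mm = 0.01534 m. Contact area A = π·d²/4 = π·(0.01534 m)²/4 = 1.848e-04 m².
Expressed in SI base units: W = 754.3 N, H = 5.445e+09 Pa, K = 7.581e-05.
Apply Archard: V = K·W·L/H = 7.581e-05 · 754.3 · 1402 / 5.445e+09 = 1.472e-08 m³.
Mean wear depth h = V/A = 1.472e-08 / 1.848e-04 = 7.967e-05 m.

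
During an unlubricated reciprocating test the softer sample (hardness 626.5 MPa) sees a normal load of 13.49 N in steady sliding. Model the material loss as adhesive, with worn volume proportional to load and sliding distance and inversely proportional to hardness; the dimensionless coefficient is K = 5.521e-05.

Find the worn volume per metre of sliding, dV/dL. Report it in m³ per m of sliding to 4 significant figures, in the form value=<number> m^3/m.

Every step keeps full float precision; intermediates appear rounded; rounded just once: 4 significant figures.
Hardness H = 626.5 MPa = 6.265e+08 Pa.
Expressed in SI base units: W = 13.49 N, H = 6.265e+08 Pa, K = 5.521e-05.
Sliding wear rate dV/dL = K·W/H: 5.521e-05 · 13.49 / 6.265e+08 = 1.189e-12 m³/m.

value=1.189e-12 m^3/m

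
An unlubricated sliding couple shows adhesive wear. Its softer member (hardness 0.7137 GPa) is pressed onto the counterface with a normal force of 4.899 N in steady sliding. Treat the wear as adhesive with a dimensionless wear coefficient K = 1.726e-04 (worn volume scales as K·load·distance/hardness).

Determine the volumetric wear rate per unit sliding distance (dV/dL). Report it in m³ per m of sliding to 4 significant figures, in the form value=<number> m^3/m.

All arithmetic maintains full float precision, and printed values are rounded, and one final rounding, at four significant figures.
Convert: Hardness H = 0.7137 GPa = 7.137e+08 Pa.
As SI base values: W = 4.899 N, H = 7.137e+08 Pa, K = 1.726e-04.
Wear rate dV/dL = K·W/H (no L dependence): 1.726e-04 · 4.899 / 7.137e+08 = 1.185e-12 m³/m.

value=1.185e-12 m^3/m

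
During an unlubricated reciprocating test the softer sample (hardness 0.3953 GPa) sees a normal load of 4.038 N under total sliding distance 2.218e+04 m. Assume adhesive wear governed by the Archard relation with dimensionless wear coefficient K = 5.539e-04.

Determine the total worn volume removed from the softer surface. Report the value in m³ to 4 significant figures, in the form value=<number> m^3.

All arithmetic maintains full float precision. Quoted intermediates are rounded; a lone final rounding to four significant figures.
Convert: Hardness H = 0.3953 GPa = 3.953e+08 Pa.
Expressed in SI base units: W = 4.038 N, H = 3.953e+08 Pa, K = 5.539e-04.
Archard relation: V = K·W·L/H = 5.539e-04 · 4.038 · 2.218e+04 / 3.953e+08 = 1.255e-07 m³.

value=1.255e-07 m^3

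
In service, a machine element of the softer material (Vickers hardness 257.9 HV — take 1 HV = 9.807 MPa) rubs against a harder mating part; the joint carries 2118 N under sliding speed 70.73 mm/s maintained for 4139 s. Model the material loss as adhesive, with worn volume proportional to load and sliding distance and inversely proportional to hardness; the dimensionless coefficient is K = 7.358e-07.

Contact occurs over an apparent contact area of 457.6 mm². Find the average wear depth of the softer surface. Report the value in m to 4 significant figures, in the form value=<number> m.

All working math keeps full float precision. Intermediates appear rounded — rounded just once to 4 significant figures.
Convert: Sliding speed v = 70.73 mm/s = 0.07073 m/s. The distance L = v·t = 0.07073 m/s × 4139 s = 292.8 m.
Convert: Hardness H = 257.9 HV × 9.807 MPa/HV = 2529 MPa = 2.529e+09 Pa.
Convert: Contact area A = 457.6 mm² = 4.576e-04 m².
In SI base units, W = 2118 N, H = 2.529e+09 Pa, K = 7.358e-07.
Apply Archard: V = K·W·L/H = 7.358e-07 · 2118 · 292.8 / 2.529e+09 = 1.804e-10 m³.
Wear depth h = V/A = 1.804e-10 / 4.576e-04 = 3.942e-07 m.

value=3.942e-07 m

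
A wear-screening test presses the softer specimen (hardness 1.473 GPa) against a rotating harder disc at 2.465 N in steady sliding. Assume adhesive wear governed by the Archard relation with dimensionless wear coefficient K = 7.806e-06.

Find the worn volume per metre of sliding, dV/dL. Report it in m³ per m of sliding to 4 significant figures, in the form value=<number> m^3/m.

value=1.306e-14 m^3/m

The intermediates appear rounded — every step runs at full float precision, and a single final rounding to four significant digits.
Hardness H = 1.473 GPa = 1.473e+09 Pa.
In SI base units, W = 2.465 N, H = 1.473e+09 Pa, K = 7.806e-06.
Sliding wear rate dV/dL = K·W/H, so: 7.806e-06 · 2.465 / 1.473e+09 = 1.306e-14 m³/m.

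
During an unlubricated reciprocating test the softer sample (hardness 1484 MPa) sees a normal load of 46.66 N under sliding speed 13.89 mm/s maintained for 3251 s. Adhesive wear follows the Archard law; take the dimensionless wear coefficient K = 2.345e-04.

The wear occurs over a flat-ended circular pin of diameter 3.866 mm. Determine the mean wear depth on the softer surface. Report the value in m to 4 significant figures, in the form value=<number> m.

The intermediates are printed rounded; every step keeps exact precision, and rounded just once to four significant digits.
Convert: Sliding speed v = 13.89 mm/s = 0.01389 m/s. Distance L = v·t = 0.01389 m/s × 3251 s = 45.16 m.
Convert: Hardness H = 1484 MPa = 1.484e+09 Pa.
Convert: Pin diameter d = 3.866 mm = 0.003866 m. Contact area A = π·d²/4 = π·(0.003866 m)²/4 = 1.174e-05 m².
Expressed in SI base units: W = 46.66 N, H = 1.484e+09 Pa, K = 2.345e-04.
By Archard's law, V = K·W·L/H = 2.345e-04 · 46.66 · 45.16 / 1.484e+09 = 3.329e-10 m³.
Mean wear depth h = V/A = 3.329e-10 / 1.174e-05 = 2.836e-05 m.

value=2.836e-05 m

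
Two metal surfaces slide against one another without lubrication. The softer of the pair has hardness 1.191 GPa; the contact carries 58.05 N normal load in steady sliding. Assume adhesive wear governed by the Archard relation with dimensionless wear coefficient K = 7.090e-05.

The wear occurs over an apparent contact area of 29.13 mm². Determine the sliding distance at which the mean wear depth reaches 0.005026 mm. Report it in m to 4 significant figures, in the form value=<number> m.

value=42.37 m

Each operation maintains exact precision, and printed values are rounded; rounded just once: four significant digits.
Hardness H = 1.191 GPa = 1.191e+09 Pa.
Contact area A = 29.13 mm² = 2.913e-05 m².
Depth limit h_lim = 0.005026 mm = 5.026e-06 m.
Expressed in SI base units: W = 58.05 N, H = 1.191e+09 Pa, K = 7.090e-05.
Allowed volume V_lim = h_lim·A = 5.026e-06 · 2.913e-05 = 1.464e-10 m³.
Thus life L = V_lim·H/(K·W) = 1.464e-10 · 1.191e+09 / (7.090e-05 · 58.05) = 42.37 m.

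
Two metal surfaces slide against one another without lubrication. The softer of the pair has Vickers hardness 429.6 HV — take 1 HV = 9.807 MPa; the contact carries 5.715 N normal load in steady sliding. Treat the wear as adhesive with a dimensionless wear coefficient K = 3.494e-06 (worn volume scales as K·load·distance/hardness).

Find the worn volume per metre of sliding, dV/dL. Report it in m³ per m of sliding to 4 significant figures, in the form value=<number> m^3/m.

Displayed values are rounded; all arithmetic carries full float precision — one last rounding to four significant digits.
Hardness H = 429.6 HV × 9.807 MPa/HV = 4213 MPa = 4.213e+09 Pa.
Collected in SI base units: W = 5.715 N, H = 4.213e+09 Pa, K = 3.494e-06.
Sliding wear rate dV/dL = K·W/H (independent of L): 3.494e-06 · 5.715 / 4.213e+09 = 4.740e-15 m³/m.

value=4.740e-15 m^3/m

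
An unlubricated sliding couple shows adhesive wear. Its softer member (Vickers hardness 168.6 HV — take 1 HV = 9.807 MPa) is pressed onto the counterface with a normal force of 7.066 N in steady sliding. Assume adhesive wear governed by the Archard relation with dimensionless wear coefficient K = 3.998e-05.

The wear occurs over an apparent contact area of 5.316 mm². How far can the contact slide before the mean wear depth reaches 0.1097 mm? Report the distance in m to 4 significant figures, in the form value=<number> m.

Intermediates are printed rounded, and all working math holds full float precision; a single final rounding, at four significant figures.
Hardness H = 168.6 HV × 9.807 MPa/HV = 1653 MPa = 1.653e+09 Pa.
Contact area A = 5.316 mm² = 5.316e-06 m².
Depth limit h_lim = 0.1097 mm = 1.097e-04 m.
In SI base units, W = 7.066 N, H = 1.653e+09 Pa, K = 3.998e-05.
Volume at the limit: V_lim = h_lim·A = 1.097e-04 · 5.316e-06 = 5.832e-10 m³.
Sliding life L = V_lim·H/(K·W) = 5.832e-10 · 1.653e+09 / (3.998e-05 · 7.066) = 3413 m.

value=3413 m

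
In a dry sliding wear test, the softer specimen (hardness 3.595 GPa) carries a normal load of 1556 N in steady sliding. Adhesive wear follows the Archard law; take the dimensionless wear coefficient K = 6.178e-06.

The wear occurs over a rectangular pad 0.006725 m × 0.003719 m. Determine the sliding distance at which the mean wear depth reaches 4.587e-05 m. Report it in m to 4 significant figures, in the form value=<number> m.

value=429.0 m

Each operation carries exact precision. Intermediates are shown rounded — rounded just once, at four significant figures.
Convert: Hardness H = 3.595 GPa = 3.595e+09 Pa.
Convert: Contact area A = 0.006725 m × 0.003719 m = 2.501e-05 m².
In SI base units, W = 1556 N, H = 3.595e+09 Pa, K = 6.178e-06.
Limit volume V_lim = h_lim·A = 4.587e-05 · 2.501e-05 = 1.147e-09 m³.
Life L = V_lim·H/(K·W) = 1.147e-09 · 3.595e+09 / (6.178e-06 · 1556) = 429.0 m.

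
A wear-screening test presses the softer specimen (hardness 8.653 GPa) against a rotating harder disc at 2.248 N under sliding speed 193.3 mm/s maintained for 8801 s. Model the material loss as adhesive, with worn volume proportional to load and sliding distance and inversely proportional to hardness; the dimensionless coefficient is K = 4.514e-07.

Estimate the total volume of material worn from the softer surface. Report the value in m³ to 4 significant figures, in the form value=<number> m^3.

value=1.995e-13 m^3

All arithmetic carries exact precision, and the intermediates are shown rounded. Rounded just once to 4 significant digits.
Sliding speed v = 193.3 mm/s = 0.1933 m/s. Total distance L = v·t = 0.1933 m/s × 8801 s = 1701 m.
Hardness H = 8.653 GPa = 8.653e+09 Pa.
As SI base values: W = 2.248 N, H = 8.653e+09 Pa, K = 4.514e-07.
Worn volume V = K·W·L/H = 4.514e-07 · 2.248 · 1701 / 8.653e+09 = 1.995e-13 m³.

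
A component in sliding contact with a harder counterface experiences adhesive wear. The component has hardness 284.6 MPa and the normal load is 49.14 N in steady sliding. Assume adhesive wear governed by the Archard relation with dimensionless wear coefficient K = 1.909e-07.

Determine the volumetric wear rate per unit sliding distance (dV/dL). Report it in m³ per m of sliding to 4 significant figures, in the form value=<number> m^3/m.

value=3.296e-14 m^3/m

The algebra holds full precision — the intermediates appear rounded — a lone final rounding to 4 significant digits.
Convert: Hardness H = 284.6 MPa = 2.846e+08 Pa.
Collected in SI base units: W = 49.14 N, H = 2.846e+08 Pa, K = 1.909e-07.
Rate of wear dV/dL = K·W/H (independent of L): 1.909e-07 · 49.14 / 2.846e+08 = 3.296e-14 m³/m.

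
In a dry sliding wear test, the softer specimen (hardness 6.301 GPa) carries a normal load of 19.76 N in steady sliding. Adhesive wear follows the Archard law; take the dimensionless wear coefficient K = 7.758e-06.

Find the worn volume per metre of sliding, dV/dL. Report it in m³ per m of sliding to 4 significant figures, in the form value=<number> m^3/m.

value=2.433e-14 m^3/m

Every step keeps full precision. Intermediates are printed rounded. Rounded once at the end: 4 significant digits.
Hardness H = 6.301 GPa = 6.301e+09 Pa.
Working in SI base units: W = 19.76 N, H = 6.301e+09 Pa, K = 7.758e-06.
The wear rate dV/dL = K·W/H, per unit distance: 7.758e-06 · 19.76 / 6.301e+09 = 2.433e-14 m³/m.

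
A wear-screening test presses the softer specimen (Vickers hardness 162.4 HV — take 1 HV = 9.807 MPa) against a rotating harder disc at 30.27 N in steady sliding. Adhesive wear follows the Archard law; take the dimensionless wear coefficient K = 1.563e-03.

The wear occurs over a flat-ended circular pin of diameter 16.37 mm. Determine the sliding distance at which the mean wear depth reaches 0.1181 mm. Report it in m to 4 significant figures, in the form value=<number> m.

value=836.7 m

Each operation keeps full precision; the intermediates are printed rounded. Rounded just once, at four significant digits.
Convert: Hardness H = 162.4 HV × 9.807 MPa/HV = 1593 MPa = 1.593e+09 Pa.
Convert: Pin diameter d = 16.37 mm = 0.01637 m. Contact area A = π·d²/4 = π·(0.01637 m)²/4 = 2.105e-04 m².
Convert: Depth limit h_lim = 0.1181 mm = 1.181e-04 m.
SI base units throughout: W = 30.27 N, H = 1.593e+09 Pa, K = 1.563e-03.
Limit volume V_lim = h_lim·A = 1.181e-04 · 2.105e-04 = 2.486e-08 m³.
Sliding life L = V_lim·H/(K·W) = 2.486e-08 · 1.593e+09 / (1.563e-03 · 30.27) = 836.7 m.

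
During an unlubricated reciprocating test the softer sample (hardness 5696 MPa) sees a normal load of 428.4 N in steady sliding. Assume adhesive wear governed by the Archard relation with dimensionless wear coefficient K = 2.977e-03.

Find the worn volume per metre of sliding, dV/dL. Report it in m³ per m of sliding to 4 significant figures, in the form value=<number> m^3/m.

The computation keeps full precision; intermediates are displayed rounded; rounded once at the end: four significant figures.
Hardness H = 5696 MPa = 5.696e+09 Pa.
As SI base values: W = 428.4 N, H = 5.696e+09 Pa, K = 2.977e-03.
Wear rate dV/dL = K·W/H, so: 2.977e-03 · 428.4 / 5.696e+09 = 2.239e-10 m³/m.

value=2.239e-10 m^3/m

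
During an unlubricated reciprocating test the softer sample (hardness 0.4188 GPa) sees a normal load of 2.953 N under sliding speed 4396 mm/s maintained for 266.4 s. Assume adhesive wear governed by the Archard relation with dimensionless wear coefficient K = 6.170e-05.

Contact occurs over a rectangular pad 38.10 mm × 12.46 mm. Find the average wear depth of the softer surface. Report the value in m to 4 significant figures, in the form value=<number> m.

value=1.073e-06 m

Intermediates are shown rounded — every step maintains full float precision — one final rounding to 4 significant figures.
Sliding speed v = 4396 mm/s = 4.396 m/s. Sliding distance L = v·t = 4.396 m/s × 266.4 s = 1171 m.
Hardness H = 0.4188 GPa = 4.188e+08 Pa.
Pad sides 38.10 mm × 12.46 mm = 0.03810 m × 0.01246 m. Contact area A = 0.03810 m × 0.01246 m = 4.747e-04 m².
Working in SI base units: W = 2.953 N, H = 4.188e+08 Pa, K = 6.170e-05.
Archard relation: V = K·W·L/H = 6.170e-05 · 2.953 · 1171 / 4.188e+08 = 5.095e-10 m³.
Average depth h = V/A = 5.095e-10 / 4.747e-04 = 1.073e-06 m.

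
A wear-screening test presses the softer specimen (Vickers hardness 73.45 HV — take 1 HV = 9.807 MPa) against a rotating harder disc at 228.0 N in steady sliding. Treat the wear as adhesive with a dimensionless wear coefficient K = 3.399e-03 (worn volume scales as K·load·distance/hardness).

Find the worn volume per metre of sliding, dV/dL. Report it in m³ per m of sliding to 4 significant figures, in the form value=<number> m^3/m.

Every step carries full float precision, and shown intermediates are rounded, and a lone final rounding: four significant digits.
Convert: Hardness H = 73.45 HV × 9.807 MPa/HV = 720.3 MPa = 7.203e+08 Pa.
Collected in SI base units: W = 228.0 N, H = 7.203e+08 Pa, K = 3.399e-03.
The wear rate dV/dL = K·W/H, per unit distance: 3.399e-03 · 228.0 / 7.203e+08 = 1.076e-09 m³/m.

value=1.076e-09 m^3/m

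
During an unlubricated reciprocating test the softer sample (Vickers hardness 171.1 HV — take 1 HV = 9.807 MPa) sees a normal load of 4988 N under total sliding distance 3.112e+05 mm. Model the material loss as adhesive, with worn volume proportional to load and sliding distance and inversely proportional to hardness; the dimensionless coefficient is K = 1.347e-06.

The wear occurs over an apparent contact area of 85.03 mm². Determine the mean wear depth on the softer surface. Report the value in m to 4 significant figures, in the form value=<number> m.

value=1.465e-05 m

The algebra keeps full float precision, and intermediate values are printed rounded — a single final rounding: four significant figures.
Path length L = 3.112e+05 mm = 311.2 m.
Hardness H = 171.1 HV × 9.807 MPa/HV = 1678 MPa = 1.678e+09 Pa.
Contact area A = 85.03 mm² = 8.503e-05 m².
In SI base units: W = 4988 N, H = 1.678e+09 Pa, K = 1.347e-06.
Archard volume V = K·W·L/H = 1.347e-06 · 4988 · 311.2 / 1.678e+09 = 1.246e-09 m³.
Wear depth h = V/A = 1.246e-09 / 8.503e-05 = 1.465e-05 m.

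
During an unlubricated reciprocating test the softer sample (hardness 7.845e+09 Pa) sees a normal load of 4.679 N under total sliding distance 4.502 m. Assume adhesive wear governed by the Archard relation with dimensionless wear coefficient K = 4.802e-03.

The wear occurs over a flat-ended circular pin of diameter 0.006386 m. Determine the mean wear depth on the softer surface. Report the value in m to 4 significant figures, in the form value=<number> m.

Every step keeps full float precision — intermediate values are displayed rounded. Rounded once at the end to four significant figures.
Contact area A = π·d²/4 = π·(0.006386 m)²/4 = 3.203e-05 m².
Restated in SI base units: W = 4.679 N, H = 7.845e+09 Pa, K = 4.802e-03.
Worn volume V = K·W·L/H = 4.802e-03 · 4.679 · 4.502 / 7.845e+09 = 1.289e-11 m³.
Average depth h = V/A = 1.289e-11 / 3.203e-05 = 4.026e-07 m.

value=4.026e-07 m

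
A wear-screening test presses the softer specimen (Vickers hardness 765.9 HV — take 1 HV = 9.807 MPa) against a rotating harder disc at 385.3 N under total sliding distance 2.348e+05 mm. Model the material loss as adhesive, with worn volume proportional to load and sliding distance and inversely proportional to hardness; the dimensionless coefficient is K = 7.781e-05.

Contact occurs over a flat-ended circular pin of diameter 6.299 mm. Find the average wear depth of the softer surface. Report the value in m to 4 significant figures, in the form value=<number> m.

value=3.007e-05 m

Intermediates are printed rounded. Each operation maintains full float precision — rounded once at the end to 4 significant digits.
Convert: Total distance L = 2.348e+05 mm = 234.8 m.
Convert: Hardness H = 765.9 HV × 9.807 MPa/HV = 7511 MPa = 7.511e+09 Pa.
Convert: Pin diameter d = 6.299 mm = 0.006299 m. Contact area A = π·d²/4 = π·(0.006299 m)²/4 = 3.116e-05 m².
As SI base values: W = 385.3 N, H = 7.511e+09 Pa, K = 7.781e-05.
Archard relation: V = K·W·L/H = 7.781e-05 · 385.3 · 234.8 / 7.511e+09 = 9.372e-10 m³.
Mean wear depth h = V/A = 9.372e-10 / 3.116e-05 = 3.007e-05 m.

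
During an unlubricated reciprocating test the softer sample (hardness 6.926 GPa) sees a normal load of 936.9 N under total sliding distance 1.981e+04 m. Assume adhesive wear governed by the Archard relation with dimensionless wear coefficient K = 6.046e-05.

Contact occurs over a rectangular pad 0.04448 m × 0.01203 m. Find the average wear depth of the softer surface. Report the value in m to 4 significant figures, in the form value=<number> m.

value=3.028e-04 m

Every step carries full float precision; the intermediates are displayed rounded — one last rounding, at four significant digits.
Hardness H = 6.926 GPa = 6.926e+09 Pa.
Contact area A = 0.04448 m × 0.01203 m = 5.351e-04 m².
Restated in SI base units: W = 936.9 N, H = 6.926e+09 Pa, K = 6.046e-05.
Worn volume V = K·W·L/H = 6.046e-05 · 936.9 · 1.981e+04 / 6.926e+09 = 1.620e-07 m³.
Average depth h = V/A = 1.620e-07 / 5.351e-04 = 3.028e-04 m.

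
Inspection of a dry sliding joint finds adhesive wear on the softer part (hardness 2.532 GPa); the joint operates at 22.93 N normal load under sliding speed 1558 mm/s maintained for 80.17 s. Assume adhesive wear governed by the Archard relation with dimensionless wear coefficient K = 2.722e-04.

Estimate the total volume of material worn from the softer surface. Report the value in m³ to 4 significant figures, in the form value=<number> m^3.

Every step runs at exact precision; intermediate values appear rounded — a lone final rounding: four significant digits.
Sliding speed v = 1558 mm/s = 1.558 m/s. Total distance L = v·t = 1.558 m/s × 80.17 s = 124.9 m.
Hardness H = 2.532 GPa = 2.532e+09 Pa.
As SI base values: W = 22.93 N, H = 2.532e+09 Pa, K = 2.722e-04.
Apply Archard: V = K·W·L/H = 2.722e-04 · 22.93 · 124.9 / 2.532e+09 = 3.079e-10 m³.

value=3.079e-10 m^3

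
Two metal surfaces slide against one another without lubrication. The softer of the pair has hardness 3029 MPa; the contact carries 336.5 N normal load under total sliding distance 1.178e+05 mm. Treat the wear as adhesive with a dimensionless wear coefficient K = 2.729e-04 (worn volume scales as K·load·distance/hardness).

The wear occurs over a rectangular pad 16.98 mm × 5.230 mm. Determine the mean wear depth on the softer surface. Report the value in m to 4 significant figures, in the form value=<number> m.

value=4.022e-05 m

The intermediates are displayed rounded — each operation maintains full precision, and one last rounding, at 4 significant digits.
Path length L = 1.178e+05 mm = 117.8 m.
Hardness H = 3029 MPa = 3.029e+09 Pa.
Pad sides 16.98 mm × 5.230 mm = 0.01698 m × 0.005230 m. Contact area A = 0.01698 m × 0.005230 m = 8.881e-05 m².
Restated in SI base units: W = 336.5 N, H = 3.029e+09 Pa, K = 2.729e-04.
Archard relation: V = K·W·L/H = 2.729e-04 · 336.5 · 117.8 / 3.029e+09 = 3.571e-09 m³.
Wear depth h = V/A = 3.571e-09 / 8.881e-05 = 4.022e-05 m.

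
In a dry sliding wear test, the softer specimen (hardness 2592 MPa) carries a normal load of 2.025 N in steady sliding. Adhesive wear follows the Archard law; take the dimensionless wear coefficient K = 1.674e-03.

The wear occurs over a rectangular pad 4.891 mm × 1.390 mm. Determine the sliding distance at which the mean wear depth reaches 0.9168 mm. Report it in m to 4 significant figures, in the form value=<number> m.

Intermediate values appear rounded — all working math maintains full precision. Rounded just once to 4 significant digits.
Convert: Hardness H = 2592 MPa = 2.592e+09 Pa.
Convert: Pad sides 4.891 mm × 1.390 mm = 0.004891 m × 0.001390 m. Contact area A = 0.004891 m × 0.001390 m = 6.798e-06 m².
Convert: Depth limit h_lim = 0.9168 mm = 9.168e-04 m.
In SI base units, W = 2.025 N, H = 2.592e+09 Pa, K = 1.674e-03.
Allowed volume V_lim = h_lim·A = 9.168e-04 · 6.798e-06 = 6.233e-09 m³.
Thus life L = V_lim·H/(K·W) = 6.233e-09 · 2.592e+09 / (1.674e-03 · 2.025) = 4766 m.

value=4766 m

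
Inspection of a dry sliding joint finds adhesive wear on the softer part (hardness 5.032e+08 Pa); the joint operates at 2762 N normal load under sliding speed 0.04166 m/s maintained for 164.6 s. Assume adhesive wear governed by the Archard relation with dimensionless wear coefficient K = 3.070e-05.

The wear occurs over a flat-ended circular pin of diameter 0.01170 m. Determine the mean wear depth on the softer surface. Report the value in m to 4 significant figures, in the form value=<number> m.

The intermediates are displayed rounded. The computation keeps exact precision; a single final rounding to 4 significant figures.
Distance L = v·t = 0.04166 m/s × 164.6 s = 6.857 m.
Contact area A = π·d²/4 = π·(0.01170 m)²/4 = 1.075e-04 m².
Restated in SI base units: W = 2762 N, H = 5.032e+08 Pa, K = 3.070e-05.
The Archard volume V = K·W·L/H = 3.070e-05 · 2762 · 6.857 / 5.032e+08 = 1.156e-09 m³.
Depth h = V/A = 1.156e-09 / 1.075e-04 = 1.075e-05 m.

value=1.075e-05 m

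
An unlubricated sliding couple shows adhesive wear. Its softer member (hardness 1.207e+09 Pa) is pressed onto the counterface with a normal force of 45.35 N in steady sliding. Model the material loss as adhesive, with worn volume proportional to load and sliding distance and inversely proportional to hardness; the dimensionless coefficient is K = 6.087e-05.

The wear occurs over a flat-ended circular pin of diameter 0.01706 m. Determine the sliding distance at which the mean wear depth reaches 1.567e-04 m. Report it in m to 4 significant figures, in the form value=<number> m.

value=1.566e+04 m

The algebra runs at full float precision. Printed values are rounded, and one last rounding: 4 significant figures.
Contact area A = π·d²/4 = π·(0.01706 m)²/4 = 2.286e-04 m².
SI base units throughout: W = 45.35 N, H = 1.207e+09 Pa, K = 6.087e-05.
Volume at the limit: V_lim = h_lim·A = 1.567e-04 · 2.286e-04 = 3.582e-08 m³.
Inverting, life L = V_lim·H/(K·W) = 3.582e-08 · 1.207e+09 / (6.087e-05 · 45.35) = 1.566e+04 m.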